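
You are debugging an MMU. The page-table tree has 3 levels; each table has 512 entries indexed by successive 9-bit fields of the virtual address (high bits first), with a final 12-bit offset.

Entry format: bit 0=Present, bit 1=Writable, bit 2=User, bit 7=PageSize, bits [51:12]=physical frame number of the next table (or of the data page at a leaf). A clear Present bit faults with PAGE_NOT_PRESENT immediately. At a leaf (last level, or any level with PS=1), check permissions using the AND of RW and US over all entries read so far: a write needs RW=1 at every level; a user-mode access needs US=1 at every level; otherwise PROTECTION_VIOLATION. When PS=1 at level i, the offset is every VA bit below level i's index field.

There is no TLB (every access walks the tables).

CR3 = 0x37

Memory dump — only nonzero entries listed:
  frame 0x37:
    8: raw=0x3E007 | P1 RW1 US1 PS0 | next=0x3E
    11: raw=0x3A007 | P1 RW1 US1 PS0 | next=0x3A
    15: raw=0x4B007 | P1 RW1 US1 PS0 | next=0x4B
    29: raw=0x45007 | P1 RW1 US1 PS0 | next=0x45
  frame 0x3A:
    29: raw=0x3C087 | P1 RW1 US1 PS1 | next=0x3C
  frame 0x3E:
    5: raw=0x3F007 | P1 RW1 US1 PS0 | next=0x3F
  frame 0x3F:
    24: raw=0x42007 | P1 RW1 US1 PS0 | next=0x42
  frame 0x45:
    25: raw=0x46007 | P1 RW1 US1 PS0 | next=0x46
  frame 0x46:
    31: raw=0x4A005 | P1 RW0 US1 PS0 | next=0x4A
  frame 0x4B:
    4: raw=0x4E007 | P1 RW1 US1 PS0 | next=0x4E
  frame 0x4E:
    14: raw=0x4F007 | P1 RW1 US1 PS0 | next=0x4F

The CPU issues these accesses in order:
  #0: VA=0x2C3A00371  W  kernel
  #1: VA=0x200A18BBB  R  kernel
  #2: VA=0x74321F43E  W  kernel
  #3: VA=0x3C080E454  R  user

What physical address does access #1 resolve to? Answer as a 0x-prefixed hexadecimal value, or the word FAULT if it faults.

Trace:
#0 VA=0x2C3A00371 (w,kernel):
  lvl0: tbl 0x37, slot 11 ⇒ 0x3A007 (P1/RW1/US1/PS0)
  lvl1: tbl 0x3A, slot 29 ⇒ 0x3C087 (P1/RW1/US1/PS1)
  ✓ 0x3C371 (huge @L1)  — 2 lookups
#1 VA=0x200A18BBB (r,kernel):
  lvl0: tbl 0x37, slot 8 ⇒ 0x3E007 (P1/RW1/US1/PS0)
  lvl1: tbl 0x3E, slot 5 ⇒ 0x3F007 (P1/RW1/US1/PS0)
  lvl2: tbl 0x3F, slot 24 ⇒ 0x42007 (P1/RW1/US1/PS0)
  ✓ 0x42BBB  — 3 lookups
#2 VA=0x74321F43E (w,kernel):
  lvl0: tbl 0x37, slot 29 ⇒ 0x45007 (P1/RW1/US1/PS0)
  lvl1: tbl 0x45, slot 25 ⇒ 0x46007 (P1/RW1/US1/PS0)
  lvl2: tbl 0x46, slot 31 ⇒ 0x4A005 (P1/RW0/US1/PS0)
  → PROTECTION_VIOLATION  (3 entries read)
#3 VA=0x3C080E454 (r,user):
  lvl0: tbl 0x37, slot 15 ⇒ 0x4B007 (P1/RW1/US1/PS0)
  lvl1: tbl 0x4B, slot 4 ⇒ 0x4E007 (P1/RW1/US1/PS0)
  lvl2: tbl 0x4E, slot 14 ⇒ 0x4F007 (P1/RW1/US1/PS0)
  ✓ 0x4F454  — 3 lookups

Access #1 PA: 0x42BBB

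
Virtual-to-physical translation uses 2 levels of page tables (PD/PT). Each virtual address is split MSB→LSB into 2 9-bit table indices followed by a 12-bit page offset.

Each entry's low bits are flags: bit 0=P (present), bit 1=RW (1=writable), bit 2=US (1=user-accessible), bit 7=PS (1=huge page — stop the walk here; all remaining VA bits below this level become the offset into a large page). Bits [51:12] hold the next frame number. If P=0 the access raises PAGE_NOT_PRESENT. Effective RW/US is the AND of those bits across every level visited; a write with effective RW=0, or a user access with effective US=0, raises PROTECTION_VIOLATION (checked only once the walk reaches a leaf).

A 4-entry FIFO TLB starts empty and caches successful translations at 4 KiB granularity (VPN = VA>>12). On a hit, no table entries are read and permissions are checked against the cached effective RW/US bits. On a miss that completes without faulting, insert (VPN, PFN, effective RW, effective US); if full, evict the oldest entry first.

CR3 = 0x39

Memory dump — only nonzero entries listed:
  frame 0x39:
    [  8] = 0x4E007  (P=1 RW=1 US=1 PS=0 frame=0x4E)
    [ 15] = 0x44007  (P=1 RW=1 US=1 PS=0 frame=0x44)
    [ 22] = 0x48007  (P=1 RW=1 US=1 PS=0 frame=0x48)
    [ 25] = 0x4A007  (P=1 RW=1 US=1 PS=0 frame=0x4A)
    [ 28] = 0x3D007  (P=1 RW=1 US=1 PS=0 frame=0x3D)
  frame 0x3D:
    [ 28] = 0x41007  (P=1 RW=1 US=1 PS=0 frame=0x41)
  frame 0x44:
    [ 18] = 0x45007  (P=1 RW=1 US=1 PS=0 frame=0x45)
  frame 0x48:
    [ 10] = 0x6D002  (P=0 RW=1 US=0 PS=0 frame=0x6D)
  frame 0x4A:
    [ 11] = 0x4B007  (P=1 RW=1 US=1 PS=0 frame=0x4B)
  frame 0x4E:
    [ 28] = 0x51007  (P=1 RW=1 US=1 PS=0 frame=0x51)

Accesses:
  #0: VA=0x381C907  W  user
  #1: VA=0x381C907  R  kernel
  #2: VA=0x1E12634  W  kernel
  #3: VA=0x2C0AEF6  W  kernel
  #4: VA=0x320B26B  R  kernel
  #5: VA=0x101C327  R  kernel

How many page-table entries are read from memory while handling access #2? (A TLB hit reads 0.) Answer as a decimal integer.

Trace:
#0 VA=0x381C907 (w,user):
  lvl0: tbl 0x39, slot 28 ⇒ 0x3D007 (P1/RW1/US1/PS0)
  lvl1: tbl 0x3D, slot 28 ⇒ 0x41007 (P1/RW1/US1/PS0)
  → PA=0x41907  (2 entries read)
#1 VA=0x381C907 (r,kernel):
  TLB hit vpn=0x381C → PA=0x41907
#2 VA=0x1E12634 (w,kernel):
  lvl0: tbl 0x39, slot 15 ⇒ 0x44007 (P1/RW1/US1/PS0)
  lvl1: tbl 0x44, slot 18 ⇒ 0x45007 (P1/RW1/US1/PS0)
  → PA=0x45634  (2 entries read)
#3 VA=0x2C0AEF6 (w,kernel):
  lvl0: tbl 0x39, slot 22 ⇒ 0x48007 (P1/RW1/US1/PS0)
  lvl1: tbl 0x48, slot 10 ⇒ 0x6D002 (P0/RW1/US0/PS0)
  ✗ PAGE_NOT_PRESENT  [2 reads]
#4 VA=0x320B26B (r,kernel):
  lvl0: tbl 0x39, slot 25 ⇒ 0x4A007 (P1/RW1/US1/PS0)
  lvl1: tbl 0x4A, slot 11 ⇒ 0x4B007 (P1/RW1/US1/PS0)
  → PA=0x4B26B  (2 entries read)
#5 VA=0x101C327 (r,kernel):
  lvl0: tbl 0x39, slot 8 ⇒ 0x4E007 (P1/RW1/US1/PS0)
  lvl1: tbl 0x4E, slot 28 ⇒ 0x51007 (P1/RW1/US1/PS0)
  → PA=0x51327  (2 entries read)

Entries read for #2: 2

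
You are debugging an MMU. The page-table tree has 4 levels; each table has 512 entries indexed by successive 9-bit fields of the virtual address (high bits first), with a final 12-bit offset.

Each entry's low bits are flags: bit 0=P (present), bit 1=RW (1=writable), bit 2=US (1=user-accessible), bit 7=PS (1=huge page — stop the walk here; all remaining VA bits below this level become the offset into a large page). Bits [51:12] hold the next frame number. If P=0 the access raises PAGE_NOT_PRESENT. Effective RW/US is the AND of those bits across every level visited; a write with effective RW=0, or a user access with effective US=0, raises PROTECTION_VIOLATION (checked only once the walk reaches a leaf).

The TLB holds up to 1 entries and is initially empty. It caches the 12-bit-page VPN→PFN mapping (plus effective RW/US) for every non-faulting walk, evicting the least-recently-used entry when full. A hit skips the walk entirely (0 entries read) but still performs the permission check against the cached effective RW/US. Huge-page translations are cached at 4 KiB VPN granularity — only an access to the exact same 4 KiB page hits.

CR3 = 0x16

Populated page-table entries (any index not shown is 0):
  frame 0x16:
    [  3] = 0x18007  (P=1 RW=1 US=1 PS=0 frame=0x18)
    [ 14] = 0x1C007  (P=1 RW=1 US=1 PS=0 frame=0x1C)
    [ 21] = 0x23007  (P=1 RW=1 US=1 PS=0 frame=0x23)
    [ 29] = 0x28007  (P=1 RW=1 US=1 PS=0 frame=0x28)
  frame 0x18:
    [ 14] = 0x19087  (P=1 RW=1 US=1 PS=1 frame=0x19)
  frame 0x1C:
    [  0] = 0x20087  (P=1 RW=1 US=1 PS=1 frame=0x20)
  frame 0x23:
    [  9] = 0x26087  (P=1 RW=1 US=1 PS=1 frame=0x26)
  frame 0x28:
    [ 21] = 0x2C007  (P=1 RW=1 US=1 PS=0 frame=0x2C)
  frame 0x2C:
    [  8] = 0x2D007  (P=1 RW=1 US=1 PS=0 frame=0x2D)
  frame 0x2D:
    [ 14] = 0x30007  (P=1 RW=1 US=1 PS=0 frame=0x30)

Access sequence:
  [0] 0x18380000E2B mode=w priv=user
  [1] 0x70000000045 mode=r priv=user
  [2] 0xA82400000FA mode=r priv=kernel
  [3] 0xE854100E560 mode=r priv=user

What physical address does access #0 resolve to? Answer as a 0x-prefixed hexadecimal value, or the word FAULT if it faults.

Trace:
#0 VA=0x18380000E2B (w,user):
  L0: frame=0x16 idx=3 entry=0x18007 [P=1 RW=1 US=1 PS=0]
  L1: frame=0x18 idx=14 entry=0x19087 [P=1 RW=1 US=1 PS=1]
  ⇒ phys 0x19E2B (huge @L1)  [2 reads]
#1 VA=0x70000000045 (r,user):
  L0: frame=0x16 idx=14 entry=0x1C007 [P=1 RW=1 US=1 PS=0]
  L1: frame=0x1C idx=0 entry=0x20087 [P=1 RW=1 US=1 PS=1]
  ⇒ phys 0x20045 (huge @L1)  [2 reads]
#2 VA=0xA82400000FA (r,kernel):
  L0: frame=0x16 idx=21 entry=0x23007 [P=1 RW=1 US=1 PS=0]
  L1: frame=0x23 idx=9 entry=0x26087 [P=1 RW=1 US=1 PS=1]
  ⇒ phys 0x260FA (huge @L1)  [2 reads]
#3 VA=0xE854100E560 (r,user):
  L0: frame=0x16 idx=29 entry=0x28007 [P=1 RW=1 US=1 PS=0]
  L1: frame=0x28 idx=21 entry=0x2C007 [P=1 RW=1 US=1 PS=0]
  L2: frame=0x2C idx=8 entry=0x2D007 [P=1 RW=1 US=1 PS=0]
  L3: frame=0x2D idx=14 entry=0x30007 [P=1 RW=1 US=1 PS=0]
  ⇒ phys 0x30560  [4 reads]

Access #0 PA: 0x19E2B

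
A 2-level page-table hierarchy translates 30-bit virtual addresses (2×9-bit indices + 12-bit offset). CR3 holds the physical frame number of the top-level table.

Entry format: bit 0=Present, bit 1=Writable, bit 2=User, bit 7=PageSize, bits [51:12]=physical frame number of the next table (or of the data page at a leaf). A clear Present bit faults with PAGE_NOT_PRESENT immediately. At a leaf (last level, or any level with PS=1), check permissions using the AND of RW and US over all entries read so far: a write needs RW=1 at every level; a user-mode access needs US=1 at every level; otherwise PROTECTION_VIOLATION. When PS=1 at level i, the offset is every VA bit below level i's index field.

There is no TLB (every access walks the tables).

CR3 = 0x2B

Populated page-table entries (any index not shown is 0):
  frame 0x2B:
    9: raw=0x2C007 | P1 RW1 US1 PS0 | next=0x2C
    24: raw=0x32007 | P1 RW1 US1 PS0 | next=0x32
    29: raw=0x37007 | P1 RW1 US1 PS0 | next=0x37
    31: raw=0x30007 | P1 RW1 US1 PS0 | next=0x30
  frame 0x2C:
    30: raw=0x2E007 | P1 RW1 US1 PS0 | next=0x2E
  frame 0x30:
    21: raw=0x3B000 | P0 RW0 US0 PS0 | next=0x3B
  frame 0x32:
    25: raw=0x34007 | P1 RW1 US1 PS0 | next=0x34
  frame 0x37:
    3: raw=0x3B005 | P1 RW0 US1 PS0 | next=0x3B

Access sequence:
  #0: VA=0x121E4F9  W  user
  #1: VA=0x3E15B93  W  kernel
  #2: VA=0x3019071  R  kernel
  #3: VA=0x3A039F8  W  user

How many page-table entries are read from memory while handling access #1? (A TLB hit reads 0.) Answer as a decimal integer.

Walk each access:
#0 VA=0x121E4F9 (w,user):
  [0] read 0x2B idx=9: raw=0x2C007 flags P=1 W=1 U=1 S=0
  [1] read 0x2C idx=30: raw=0x2E007 flags P=1 W=1 U=1 S=0
  → PA=0x2E4F9  (2 entries read)
#1 VA=0x3E15B93 (w,kernel):
  [0] read 0x2B idx=31: raw=0x30007 flags P=1 W=1 U=1 S=0
  [1] read 0x30 idx=21: raw=0x3B000 flags P=0 W=0 U=0 S=0
  ⇒ fault: PAGE_NOT_PRESENT  — 2 lookups
#2 VA=0x3019071 (r,kernel):
  [0] read 0x2B idx=24: raw=0x32007 flags P=1 W=1 U=1 S=0
  [1] read 0x32 idx=25: raw=0x34007 flags P=1 W=1 U=1 S=0
  → PA=0x34071  (2 entries read)
#3 VA=0x3A039F8 (w,user):
  [0] read 0x2B idx=29: raw=0x37007 flags P=1 W=1 U=1 S=0
  [1] read 0x37 idx=3: raw=0x3B005 flags P=1 W=0 U=1 S=0
  ⇒ fault: PROTECTION_VIOLATION  — 2 lookups

Entries read for #1: 2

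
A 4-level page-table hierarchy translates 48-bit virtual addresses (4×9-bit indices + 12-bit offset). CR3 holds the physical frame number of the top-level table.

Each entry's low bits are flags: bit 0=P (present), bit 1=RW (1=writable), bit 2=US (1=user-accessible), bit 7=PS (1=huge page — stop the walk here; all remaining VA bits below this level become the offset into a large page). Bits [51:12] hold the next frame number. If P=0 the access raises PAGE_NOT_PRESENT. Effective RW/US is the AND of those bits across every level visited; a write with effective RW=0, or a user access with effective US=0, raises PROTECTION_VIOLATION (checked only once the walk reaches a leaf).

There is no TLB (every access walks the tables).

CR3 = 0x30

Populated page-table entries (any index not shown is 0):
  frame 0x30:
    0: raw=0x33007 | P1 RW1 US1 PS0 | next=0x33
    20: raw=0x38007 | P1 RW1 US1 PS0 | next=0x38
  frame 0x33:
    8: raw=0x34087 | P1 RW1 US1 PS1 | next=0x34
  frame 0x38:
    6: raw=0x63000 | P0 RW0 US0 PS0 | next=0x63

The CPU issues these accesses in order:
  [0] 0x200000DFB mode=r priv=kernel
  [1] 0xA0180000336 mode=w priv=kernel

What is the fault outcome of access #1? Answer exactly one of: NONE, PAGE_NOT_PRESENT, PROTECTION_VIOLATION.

Trace:
#0 VA=0x200000DFB (r,kernel):
  [0] read 0x30 idx=0: raw=0x33007 flags P=1 W=1 U=1 S=0
  [1] read 0x33 idx=8: raw=0x34087 flags P=1 W=1 U=1 S=1
  ✓ 0x34DFB (huge @L1)  — 2 lookups
#1 VA=0xA0180000336 (w,kernel):
  [0] read 0x30 idx=20: raw=0x38007 flags P=1 W=1 U=1 S=0
  [1] read 0x38 idx=6: raw=0x63000 flags P=0 W=0 U=0 S=0
  ⇒ fault: PAGE_NOT_PRESENT  — 2 lookups

Access #1 fault: PAGE_NOT_PRESENT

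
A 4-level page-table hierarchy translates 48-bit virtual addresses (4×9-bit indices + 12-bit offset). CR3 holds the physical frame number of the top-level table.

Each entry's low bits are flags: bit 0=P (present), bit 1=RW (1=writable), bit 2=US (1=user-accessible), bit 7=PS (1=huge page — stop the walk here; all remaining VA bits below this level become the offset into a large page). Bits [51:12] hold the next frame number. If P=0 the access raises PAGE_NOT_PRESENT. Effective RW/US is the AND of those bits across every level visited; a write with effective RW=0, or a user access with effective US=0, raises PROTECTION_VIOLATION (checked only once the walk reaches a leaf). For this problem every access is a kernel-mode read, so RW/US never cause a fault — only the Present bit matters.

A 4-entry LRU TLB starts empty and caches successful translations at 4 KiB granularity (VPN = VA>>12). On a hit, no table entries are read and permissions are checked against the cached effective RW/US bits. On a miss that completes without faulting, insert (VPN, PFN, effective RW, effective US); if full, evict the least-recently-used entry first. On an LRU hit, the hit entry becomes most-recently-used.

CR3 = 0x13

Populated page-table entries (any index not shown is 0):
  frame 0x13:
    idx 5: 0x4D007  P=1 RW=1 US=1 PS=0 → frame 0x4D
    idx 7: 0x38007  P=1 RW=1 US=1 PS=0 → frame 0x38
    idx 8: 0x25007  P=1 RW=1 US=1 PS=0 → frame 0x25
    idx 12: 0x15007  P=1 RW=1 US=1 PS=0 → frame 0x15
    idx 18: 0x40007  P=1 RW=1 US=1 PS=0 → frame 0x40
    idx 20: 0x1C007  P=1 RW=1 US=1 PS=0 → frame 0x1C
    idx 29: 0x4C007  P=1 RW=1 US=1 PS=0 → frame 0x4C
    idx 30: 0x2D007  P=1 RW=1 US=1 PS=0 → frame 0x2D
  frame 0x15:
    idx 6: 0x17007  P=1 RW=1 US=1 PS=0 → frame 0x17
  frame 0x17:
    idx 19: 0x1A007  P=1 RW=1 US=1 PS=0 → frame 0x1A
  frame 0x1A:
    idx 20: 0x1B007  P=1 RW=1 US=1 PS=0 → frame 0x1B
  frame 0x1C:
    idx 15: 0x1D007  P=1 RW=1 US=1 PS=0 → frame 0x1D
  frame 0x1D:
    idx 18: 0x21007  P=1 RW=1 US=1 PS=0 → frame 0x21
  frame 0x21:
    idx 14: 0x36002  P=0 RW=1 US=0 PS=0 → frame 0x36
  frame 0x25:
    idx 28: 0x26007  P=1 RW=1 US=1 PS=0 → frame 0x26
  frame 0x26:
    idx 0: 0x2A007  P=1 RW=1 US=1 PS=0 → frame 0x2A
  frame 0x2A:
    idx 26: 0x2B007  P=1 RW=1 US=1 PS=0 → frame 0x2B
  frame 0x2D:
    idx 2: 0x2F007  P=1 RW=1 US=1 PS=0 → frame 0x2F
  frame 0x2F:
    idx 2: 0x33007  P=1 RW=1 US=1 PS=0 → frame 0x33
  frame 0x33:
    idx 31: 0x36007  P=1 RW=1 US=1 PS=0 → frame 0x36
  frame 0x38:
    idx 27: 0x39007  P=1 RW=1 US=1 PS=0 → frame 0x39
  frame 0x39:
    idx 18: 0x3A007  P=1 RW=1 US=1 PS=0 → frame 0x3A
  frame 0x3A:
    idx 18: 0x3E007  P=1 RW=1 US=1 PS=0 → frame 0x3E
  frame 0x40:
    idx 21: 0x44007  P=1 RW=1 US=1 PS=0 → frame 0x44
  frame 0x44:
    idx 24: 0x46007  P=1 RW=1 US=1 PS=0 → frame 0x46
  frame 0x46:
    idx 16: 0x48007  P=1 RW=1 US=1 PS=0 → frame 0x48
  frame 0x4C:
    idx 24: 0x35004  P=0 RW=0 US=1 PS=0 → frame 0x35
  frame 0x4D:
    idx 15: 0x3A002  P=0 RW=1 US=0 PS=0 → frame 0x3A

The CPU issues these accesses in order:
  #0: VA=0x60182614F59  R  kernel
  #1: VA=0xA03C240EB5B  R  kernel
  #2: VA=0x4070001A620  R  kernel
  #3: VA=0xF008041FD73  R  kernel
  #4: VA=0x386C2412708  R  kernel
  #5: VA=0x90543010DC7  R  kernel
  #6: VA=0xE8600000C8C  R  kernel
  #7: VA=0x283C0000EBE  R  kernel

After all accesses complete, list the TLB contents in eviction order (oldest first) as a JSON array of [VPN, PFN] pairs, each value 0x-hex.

Per-access translation:
#0 VA=0x60182614F59 (r,kernel):
  L0: frame=0x13 idx=12 entry=0x15007 [P=1 RW=1 US=1 PS=0]
  L1: frame=0x15 idx=6 entry=0x17007 [P=1 RW=1 US=1 PS=0]
  L2: frame=0x17 idx=19 entry=0x1A007 [P=1 RW=1 US=1 PS=0]
  L3: frame=0x1A idx=20 entry=0x1B007 [P=1 RW=1 US=1 PS=0]
  ⇒ phys 0x1BF59  [4 reads]
#1 VA=0xA03C240EB5B (r,kernel):
  L0: frame=0x13 idx=20 entry=0x1C007 [P=1 RW=1 US=1 PS=0]
  L1: frame=0x1C idx=15 entry=0x1D007 [P=1 RW=1 US=1 PS=0]
  L2: frame=0x1D idx=18 entry=0x21007 [P=1 RW=1 US=1 PS=0]
  L3: frame=0x21 idx=14 entry=0x36002 [P=0 RW=1 US=0 PS=0]
  ⇒ fault: PAGE_NOT_PRESENT  — 4 lookups
#2 VA=0x4070001A620 (r,kernel):
  L0: frame=0x13 idx=8 entry=0x25007 [P=1 RW=1 US=1 PS=0]
  L1: frame=0x25 idx=28 entry=0x26007 [P=1 RW=1 US=1 PS=0]
  L2: frame=0x26 idx=0 entry=0x2A007 [P=1 RW=1 US=1 PS=0]
  L3: frame=0x2A idx=26 entry=0x2B007 [P=1 RW=1 US=1 PS=0]
  ⇒ phys 0x2B620  [4 reads]
#3 VA=0xF008041FD73 (r,kernel):
  L0: frame=0x13 idx=30 entry=0x2D007 [P=1 RW=1 US=1 PS=0]
  L1: frame=0x2D idx=2 entry=0x2F007 [P=1 RW=1 US=1 PS=0]
  L2: frame=0x2F idx=2 entry=0x33007 [P=1 RW=1 US=1 PS=0]
  L3: frame=0x33 idx=31 entry=0x36007 [P=1 RW=1 US=1 PS=0]
  ⇒ phys 0x36D73  [4 reads]
#4 VA=0x386C2412708 (r,kernel):
  L0: frame=0x13 idx=7 entry=0x38007 [P=1 RW=1 US=1 PS=0]
  L1: frame=0x38 idx=27 entry=0x39007 [P=1 RW=1 US=1 PS=0]
  L2: frame=0x39 idx=18 entry=0x3A007 [P=1 RW=1 US=1 PS=0]
  L3: frame=0x3A idx=18 entry=0x3E007 [P=1 RW=1 US=1 PS=0]
  ⇒ phys 0x3E708  [4 reads]
#5 VA=0x90543010DC7 (r,kernel):
  L0: frame=0x13 idx=18 entry=0x40007 [P=1 RW=1 US=1 PS=0]
  L1: frame=0x40 idx=21 entry=0x44007 [P=1 RW=1 US=1 PS=0]
  L2: frame=0x44 idx=24 entry=0x46007 [P=1 RW=1 US=1 PS=0]
  L3: frame=0x46 idx=16 entry=0x48007 [P=1 RW=1 US=1 PS=0]
  ⇒ phys 0x48DC7  [4 reads]
#6 VA=0xE8600000C8C (r,kernel):
  L0: frame=0x13 idx=29 entry=0x4C007 [P=1 RW=1 US=1 PS=0]
  L1: frame=0x4C idx=24 entry=0x35004 [P=0 RW=0 US=1 PS=0]
  ⇒ fault: PAGE_NOT_PRESENT  — 2 lookups
#7 VA=0x283C0000EBE (r,kernel):
  L0: frame=0x13 idx=5 entry=0x4D007 [P=1 RW=1 US=1 PS=0]
  L1: frame=0x4D idx=15 entry=0x3A002 [P=0 RW=1 US=0 PS=0]
  ⇒ fault: PAGE_NOT_PRESENT  — 2 lookups

TLB: [["0x4070001A", "0x2B"], ["0xF008041F", "0x36"], ["0x386C2412", "0x3E"], ["0x90543010", "0x48"]]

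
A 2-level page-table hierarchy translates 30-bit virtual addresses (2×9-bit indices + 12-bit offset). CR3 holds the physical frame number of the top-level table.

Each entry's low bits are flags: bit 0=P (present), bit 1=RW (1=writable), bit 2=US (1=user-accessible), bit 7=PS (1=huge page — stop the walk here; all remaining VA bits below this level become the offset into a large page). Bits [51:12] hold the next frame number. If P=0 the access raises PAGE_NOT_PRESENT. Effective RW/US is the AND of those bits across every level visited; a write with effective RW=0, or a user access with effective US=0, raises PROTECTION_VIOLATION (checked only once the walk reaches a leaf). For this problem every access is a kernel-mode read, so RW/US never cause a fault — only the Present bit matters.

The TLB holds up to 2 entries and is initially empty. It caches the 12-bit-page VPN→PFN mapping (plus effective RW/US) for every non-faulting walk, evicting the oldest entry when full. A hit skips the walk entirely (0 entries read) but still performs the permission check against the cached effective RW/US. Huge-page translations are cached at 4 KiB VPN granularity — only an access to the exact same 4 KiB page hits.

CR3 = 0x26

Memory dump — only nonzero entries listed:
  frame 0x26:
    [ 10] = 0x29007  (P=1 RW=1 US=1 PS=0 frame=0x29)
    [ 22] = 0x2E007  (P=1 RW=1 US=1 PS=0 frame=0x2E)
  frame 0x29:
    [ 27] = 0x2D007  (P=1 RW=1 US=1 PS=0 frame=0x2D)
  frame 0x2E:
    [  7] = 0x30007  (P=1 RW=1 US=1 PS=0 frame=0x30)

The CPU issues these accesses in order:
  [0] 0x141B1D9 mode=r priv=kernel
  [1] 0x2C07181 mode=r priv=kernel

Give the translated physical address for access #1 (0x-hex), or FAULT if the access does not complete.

Per-access translation:
#0 VA=0x141B1D9 (r,kernel):
  lvl0: tbl 0x26, slot 10 ⇒ 0x29007 (P1/RW1/US1/PS0)
  lvl1: tbl 0x29, slot 27 ⇒ 0x2D007 (P1/RW1/US1/PS0)
  ⇒ phys 0x2D1D9  [2 reads]
#1 VA=0x2C07181 (r,kernel):
  lvl0: tbl 0x26, slot 22 ⇒ 0x2E007 (P1/RW1/US1/PS0)
  lvl1: tbl 0x2E, slot 7 ⇒ 0x30007 (P1/RW1/US1/PS0)
  ⇒ phys 0x30181  [2 reads]

Access #1 PA: 0x30181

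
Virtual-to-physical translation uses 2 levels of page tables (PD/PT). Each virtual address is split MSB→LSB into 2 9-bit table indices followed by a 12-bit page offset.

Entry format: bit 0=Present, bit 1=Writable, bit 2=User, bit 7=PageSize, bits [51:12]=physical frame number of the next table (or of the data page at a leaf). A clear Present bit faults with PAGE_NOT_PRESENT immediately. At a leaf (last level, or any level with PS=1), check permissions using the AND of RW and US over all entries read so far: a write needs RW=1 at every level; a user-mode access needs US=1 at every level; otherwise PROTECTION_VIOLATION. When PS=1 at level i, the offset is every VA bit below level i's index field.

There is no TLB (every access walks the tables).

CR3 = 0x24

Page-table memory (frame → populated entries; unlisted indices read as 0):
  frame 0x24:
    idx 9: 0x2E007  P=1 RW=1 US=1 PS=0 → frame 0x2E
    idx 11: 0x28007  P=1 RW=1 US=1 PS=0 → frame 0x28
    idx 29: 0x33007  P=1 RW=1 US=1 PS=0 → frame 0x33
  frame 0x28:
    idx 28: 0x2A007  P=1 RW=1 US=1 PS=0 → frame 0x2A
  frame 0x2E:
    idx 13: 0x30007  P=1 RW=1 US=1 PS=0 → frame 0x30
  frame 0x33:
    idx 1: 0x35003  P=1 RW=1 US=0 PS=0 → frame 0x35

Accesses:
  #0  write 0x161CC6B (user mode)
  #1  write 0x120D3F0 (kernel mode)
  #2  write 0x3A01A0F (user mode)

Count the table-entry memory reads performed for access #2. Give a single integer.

Per-access translation:
#0 VA=0x161CC6B (w,user):
  [0] read 0x24 idx=11: raw=0x28007 flags P=1 W=1 U=1 S=0
  [1] read 0x28 idx=28: raw=0x2A007 flags P=1 W=1 U=1 S=0
  ✓ 0x2AC6B  — 2 lookups
#1 VA=0x120D3F0 (w,kernel):
  [0] read 0x24 idx=9: raw=0x2E007 flags P=1 W=1 U=1 S=0
  [1] read 0x2E idx=13: raw=0x30007 flags P=1 W=1 U=1 S=0
  ✓ 0x303F0  — 2 lookups
#2 VA=0x3A01A0F (w,user):
  [0] read 0x24 idx=29: raw=0x33007 flags P=1 W=1 U=1 S=0
  [1] read 0x33 idx=1: raw=0x35003 flags P=1 W=1 U=0 S=0
  ⇒ fault: PROTECTION_VIOLATION  — 2 lookups

Entries read for #2: 2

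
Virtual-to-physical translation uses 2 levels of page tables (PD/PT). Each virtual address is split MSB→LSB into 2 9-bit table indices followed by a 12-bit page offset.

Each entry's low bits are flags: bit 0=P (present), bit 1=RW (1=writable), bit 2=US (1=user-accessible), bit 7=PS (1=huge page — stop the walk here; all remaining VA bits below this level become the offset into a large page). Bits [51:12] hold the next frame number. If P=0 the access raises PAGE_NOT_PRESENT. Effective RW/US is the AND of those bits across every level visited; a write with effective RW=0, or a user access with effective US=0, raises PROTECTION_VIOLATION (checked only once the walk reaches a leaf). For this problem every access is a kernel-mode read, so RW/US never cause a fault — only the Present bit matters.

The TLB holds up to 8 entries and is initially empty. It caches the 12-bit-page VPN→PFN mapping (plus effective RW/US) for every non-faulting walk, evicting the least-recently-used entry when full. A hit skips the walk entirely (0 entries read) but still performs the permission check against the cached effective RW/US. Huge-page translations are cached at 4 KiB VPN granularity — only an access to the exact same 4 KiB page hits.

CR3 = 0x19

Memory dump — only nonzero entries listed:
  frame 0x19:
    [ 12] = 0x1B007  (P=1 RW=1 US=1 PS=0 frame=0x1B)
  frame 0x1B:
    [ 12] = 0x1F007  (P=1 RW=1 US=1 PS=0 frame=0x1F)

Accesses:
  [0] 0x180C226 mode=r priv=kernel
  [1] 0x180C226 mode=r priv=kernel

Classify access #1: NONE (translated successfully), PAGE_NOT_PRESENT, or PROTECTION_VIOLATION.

Trace:
#0 VA=0x180C226 (r,kernel):
  lvl0: tbl 0x19, slot 12 ⇒ 0x1B007 (P1/RW1/US1/PS0)
  lvl1: tbl 0x1B, slot 12 ⇒ 0x1F007 (P1/RW1/US1/PS0)
  → PA=0x1F226  (2 entries read)
#1 VA=0x180C226 (r,kernel):
  TLB hit vpn=0x180C → PA=0x1F226

Access #1 fault: NONE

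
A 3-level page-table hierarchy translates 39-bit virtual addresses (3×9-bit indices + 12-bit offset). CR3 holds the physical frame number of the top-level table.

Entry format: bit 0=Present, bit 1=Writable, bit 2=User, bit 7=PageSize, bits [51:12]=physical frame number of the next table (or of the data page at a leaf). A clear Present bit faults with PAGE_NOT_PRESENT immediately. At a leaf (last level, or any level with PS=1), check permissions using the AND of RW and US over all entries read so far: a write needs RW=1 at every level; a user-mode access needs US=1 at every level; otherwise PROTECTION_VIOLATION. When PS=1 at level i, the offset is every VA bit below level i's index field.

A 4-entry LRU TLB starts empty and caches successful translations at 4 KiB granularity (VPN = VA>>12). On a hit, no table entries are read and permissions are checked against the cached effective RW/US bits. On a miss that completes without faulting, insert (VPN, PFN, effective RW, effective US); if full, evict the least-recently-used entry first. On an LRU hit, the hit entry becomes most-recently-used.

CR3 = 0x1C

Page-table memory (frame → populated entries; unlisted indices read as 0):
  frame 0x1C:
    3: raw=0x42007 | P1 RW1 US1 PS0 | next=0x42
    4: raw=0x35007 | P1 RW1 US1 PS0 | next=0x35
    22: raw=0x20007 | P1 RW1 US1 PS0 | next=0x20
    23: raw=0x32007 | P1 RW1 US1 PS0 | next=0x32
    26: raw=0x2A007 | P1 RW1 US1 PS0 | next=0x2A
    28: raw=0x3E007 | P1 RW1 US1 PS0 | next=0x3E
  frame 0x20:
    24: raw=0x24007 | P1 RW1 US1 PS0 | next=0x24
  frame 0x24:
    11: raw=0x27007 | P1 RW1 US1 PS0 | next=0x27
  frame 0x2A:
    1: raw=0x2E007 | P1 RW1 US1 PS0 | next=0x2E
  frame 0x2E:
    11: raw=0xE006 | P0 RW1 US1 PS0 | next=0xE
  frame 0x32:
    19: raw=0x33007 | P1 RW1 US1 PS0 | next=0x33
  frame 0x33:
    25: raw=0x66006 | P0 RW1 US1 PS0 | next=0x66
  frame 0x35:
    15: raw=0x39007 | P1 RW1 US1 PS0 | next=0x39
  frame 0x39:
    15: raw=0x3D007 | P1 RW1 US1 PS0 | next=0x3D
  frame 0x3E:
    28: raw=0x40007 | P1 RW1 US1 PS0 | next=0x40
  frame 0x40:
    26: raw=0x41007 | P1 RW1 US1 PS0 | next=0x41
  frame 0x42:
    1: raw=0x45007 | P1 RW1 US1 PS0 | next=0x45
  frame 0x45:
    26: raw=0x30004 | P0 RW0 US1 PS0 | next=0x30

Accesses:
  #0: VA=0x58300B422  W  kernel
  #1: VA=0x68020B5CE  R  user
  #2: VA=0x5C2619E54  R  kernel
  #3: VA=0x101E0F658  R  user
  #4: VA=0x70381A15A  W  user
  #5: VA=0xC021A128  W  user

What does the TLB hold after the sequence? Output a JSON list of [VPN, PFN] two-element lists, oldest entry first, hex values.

Trace:
#0 VA=0x58300B422 (w,kernel):
  L0: frame=0x1C idx=22 entry=0x20007 [P=1 RW=1 US=1 PS=0]
  L1: frame=0x20 idx=24 entry=0x24007 [P=1 RW=1 US=1 PS=0]
  L2: frame=0x24 idx=11 entry=0x27007 [P=1 RW=1 US=1 PS=0]
  → PA=0x27422  (3 entries read)
#1 VA=0x68020B5CE (r,user):
  L0: frame=0x1C idx=26 entry=0x2A007 [P=1 RW=1 US=1 PS=0]
  L1: frame=0x2A idx=1 entry=0x2E007 [P=1 RW=1 US=1 PS=0]
  L2: frame=0x2E idx=11 entry=0xE006 [P=0 RW=1 US=1 PS=0]
  ⇒ fault: PAGE_NOT_PRESENT  — 3 lookups
#2 VA=0x5C2619E54 (r,kernel):
  L0: frame=0x1C idx=23 entry=0x32007 [P=1 RW=1 US=1 PS=0]
  L1: frame=0x32 idx=19 entry=0x33007 [P=1 RW=1 US=1 PS=0]
  L2: frame=0x33 idx=25 entry=0x66006 [P=0 RW=1 US=1 PS=0]
  ⇒ fault: PAGE_NOT_PRESENT  — 3 lookups
#3 VA=0x101E0F658 (r,user):
  L0: frame=0x1C idx=4 entry=0x35007 [P=1 RW=1 US=1 PS=0]
  L1: frame=0x35 idx=15 entry=0x39007 [P=1 RW=1 US=1 PS=0]
  L2: frame=0x39 idx=15 entry=0x3D007 [P=1 RW=1 US=1 PS=0]
  → PA=0x3D658  (3 entries read)
#4 VA=0x70381A15A (w,user):
  L0: frame=0x1C idx=28 entry=0x3E007 [P=1 RW=1 US=1 PS=0]
  L1: frame=0x3E idx=28 entry=0x40007 [P=1 RW=1 US=1 PS=0]
  L2: frame=0x40 idx=26 entry=0x41007 [P=1 RW=1 US=1 PS=0]
  → PA=0x4115A  (3 entries read)
#5 VA=0xC021A128 (w,user):
  L0: frame=0x1C idx=3 entry=0x42007 [P=1 RW=1 US=1 PS=0]
  L1: frame=0x42 idx=1 entry=0x45007 [P=1 RW=1 US=1 PS=0]
  L2: frame=0x45 idx=26 entry=0x30004 [P=0 RW=0 US=1 PS=0]
  ⇒ fault: PAGE_NOT_PRESENT  — 3 lookups

TLB: [["0x58300B", "0x27"], ["0x101E0F", "0x3D"], ["0x70381A", "0x41"]]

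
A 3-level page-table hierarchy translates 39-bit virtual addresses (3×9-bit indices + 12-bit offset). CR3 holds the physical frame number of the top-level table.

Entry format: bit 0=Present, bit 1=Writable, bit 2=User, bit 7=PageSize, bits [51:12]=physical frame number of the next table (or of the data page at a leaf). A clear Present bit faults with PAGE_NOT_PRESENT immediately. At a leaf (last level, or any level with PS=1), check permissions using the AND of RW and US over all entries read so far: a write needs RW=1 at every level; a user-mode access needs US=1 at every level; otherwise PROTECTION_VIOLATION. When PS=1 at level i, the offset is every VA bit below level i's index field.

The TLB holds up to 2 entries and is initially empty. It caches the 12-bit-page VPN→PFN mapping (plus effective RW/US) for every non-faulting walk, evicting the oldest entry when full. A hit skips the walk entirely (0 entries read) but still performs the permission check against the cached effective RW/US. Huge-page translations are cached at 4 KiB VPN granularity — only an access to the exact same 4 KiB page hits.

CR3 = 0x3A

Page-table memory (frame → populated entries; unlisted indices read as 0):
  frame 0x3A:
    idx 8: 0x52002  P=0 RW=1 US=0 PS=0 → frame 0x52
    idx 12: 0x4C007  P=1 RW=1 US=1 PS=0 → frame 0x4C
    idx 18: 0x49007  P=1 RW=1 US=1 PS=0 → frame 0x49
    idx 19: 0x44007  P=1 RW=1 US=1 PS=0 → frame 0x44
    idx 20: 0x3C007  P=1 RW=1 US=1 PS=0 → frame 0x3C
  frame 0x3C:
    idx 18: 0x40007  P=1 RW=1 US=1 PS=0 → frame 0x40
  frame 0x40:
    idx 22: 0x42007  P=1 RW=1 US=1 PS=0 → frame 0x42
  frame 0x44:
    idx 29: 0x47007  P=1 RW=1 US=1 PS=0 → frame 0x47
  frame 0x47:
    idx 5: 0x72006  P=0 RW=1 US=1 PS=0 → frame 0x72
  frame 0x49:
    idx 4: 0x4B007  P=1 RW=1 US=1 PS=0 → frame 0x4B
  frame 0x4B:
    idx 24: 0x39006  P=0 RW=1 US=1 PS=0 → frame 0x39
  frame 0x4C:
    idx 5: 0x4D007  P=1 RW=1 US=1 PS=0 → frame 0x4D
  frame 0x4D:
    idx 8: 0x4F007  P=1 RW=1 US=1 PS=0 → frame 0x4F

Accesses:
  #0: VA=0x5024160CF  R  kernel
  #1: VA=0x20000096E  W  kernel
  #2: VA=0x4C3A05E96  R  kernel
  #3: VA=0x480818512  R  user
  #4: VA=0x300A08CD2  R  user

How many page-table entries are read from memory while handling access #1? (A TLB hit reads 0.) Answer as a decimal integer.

Trace:
#0 VA=0x5024160CF (r,kernel):
  [0] read 0x3A idx=20: raw=0x3C007 flags P=1 W=1 U=1 S=0
  [1] read 0x3C idx=18: raw=0x40007 flags P=1 W=1 U=1 S=0
  [2] read 0x40 idx=22: raw=0x42007 flags P=1 W=1 U=1 S=0
  ⇒ phys 0x420CF  [3 reads]
#1 VA=0x20000096E (w,kernel):
  [0] read 0x3A idx=8: raw=0x52002 flags P=0 W=1 U=0 S=0
  ✗ PAGE_NOT_PRESENT  [1 reads]
#2 VA=0x4C3A05E96 (r,kernel):
  [0] read 0x3A idx=19: raw=0x44007 flags P=1 W=1 U=1 S=0
  [1] read 0x44 idx=29: raw=0x47007 flags P=1 W=1 U=1 S=0
  [2] read 0x47 idx=5: raw=0x72006 flags P=0 W=1 U=1 S=0
  ✗ PAGE_NOT_PRESENT  [3 reads]
#3 VA=0x480818512 (r,user):
  [0] read 0x3A idx=18: raw=0x49007 flags P=1 W=1 U=1 S=0
  [1] read 0x49 idx=4: raw=0x4B007 flags P=1 W=1 U=1 S=0
  [2] read 0x4B idx=24: raw=0x39006 flags P=0 W=1 U=1 S=0
  ✗ PAGE_NOT_PRESENT  [3 reads]
#4 VA=0x300A08CD2 (r,user):
  [0] read 0x3A idx=12: raw=0x4C007 flags P=1 W=1 U=1 S=0
  [1] read 0x4C idx=5: raw=0x4D007 flags P=1 W=1 U=1 S=0
  [2] read 0x4D idx=8: raw=0x4F007 flags P=1 W=1 U=1 S=0
  ⇒ phys 0x4FCD2  [3 reads]

Entries read for #1: 1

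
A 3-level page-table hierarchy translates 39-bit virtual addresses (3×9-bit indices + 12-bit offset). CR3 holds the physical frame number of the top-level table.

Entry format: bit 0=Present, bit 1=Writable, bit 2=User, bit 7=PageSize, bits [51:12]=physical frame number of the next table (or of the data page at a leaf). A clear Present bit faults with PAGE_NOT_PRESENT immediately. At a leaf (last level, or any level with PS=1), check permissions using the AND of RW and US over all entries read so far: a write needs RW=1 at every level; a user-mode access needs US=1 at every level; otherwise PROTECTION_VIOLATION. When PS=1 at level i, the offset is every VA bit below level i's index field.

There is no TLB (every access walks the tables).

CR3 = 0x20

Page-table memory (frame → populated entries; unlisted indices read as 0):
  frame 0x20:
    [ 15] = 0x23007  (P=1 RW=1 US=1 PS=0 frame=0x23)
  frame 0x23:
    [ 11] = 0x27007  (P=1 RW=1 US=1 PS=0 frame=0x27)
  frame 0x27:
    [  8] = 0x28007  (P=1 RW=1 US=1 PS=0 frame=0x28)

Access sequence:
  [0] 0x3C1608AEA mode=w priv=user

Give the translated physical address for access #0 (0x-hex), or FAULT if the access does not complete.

Walk each access:
#0 VA=0x3C1608AEA (w,user):
  [0] read 0x20 idx=15: raw=0x23007 flags P=1 W=1 U=1 S=0
  [1] read 0x23 idx=11: raw=0x27007 flags P=1 W=1 U=1 S=0
  [2] read 0x27 idx=8: raw=0x28007 flags P=1 W=1 U=1 S=0
  ✓ 0x28AEA  — 3 lookups

Access #0 PA: 0x28AEA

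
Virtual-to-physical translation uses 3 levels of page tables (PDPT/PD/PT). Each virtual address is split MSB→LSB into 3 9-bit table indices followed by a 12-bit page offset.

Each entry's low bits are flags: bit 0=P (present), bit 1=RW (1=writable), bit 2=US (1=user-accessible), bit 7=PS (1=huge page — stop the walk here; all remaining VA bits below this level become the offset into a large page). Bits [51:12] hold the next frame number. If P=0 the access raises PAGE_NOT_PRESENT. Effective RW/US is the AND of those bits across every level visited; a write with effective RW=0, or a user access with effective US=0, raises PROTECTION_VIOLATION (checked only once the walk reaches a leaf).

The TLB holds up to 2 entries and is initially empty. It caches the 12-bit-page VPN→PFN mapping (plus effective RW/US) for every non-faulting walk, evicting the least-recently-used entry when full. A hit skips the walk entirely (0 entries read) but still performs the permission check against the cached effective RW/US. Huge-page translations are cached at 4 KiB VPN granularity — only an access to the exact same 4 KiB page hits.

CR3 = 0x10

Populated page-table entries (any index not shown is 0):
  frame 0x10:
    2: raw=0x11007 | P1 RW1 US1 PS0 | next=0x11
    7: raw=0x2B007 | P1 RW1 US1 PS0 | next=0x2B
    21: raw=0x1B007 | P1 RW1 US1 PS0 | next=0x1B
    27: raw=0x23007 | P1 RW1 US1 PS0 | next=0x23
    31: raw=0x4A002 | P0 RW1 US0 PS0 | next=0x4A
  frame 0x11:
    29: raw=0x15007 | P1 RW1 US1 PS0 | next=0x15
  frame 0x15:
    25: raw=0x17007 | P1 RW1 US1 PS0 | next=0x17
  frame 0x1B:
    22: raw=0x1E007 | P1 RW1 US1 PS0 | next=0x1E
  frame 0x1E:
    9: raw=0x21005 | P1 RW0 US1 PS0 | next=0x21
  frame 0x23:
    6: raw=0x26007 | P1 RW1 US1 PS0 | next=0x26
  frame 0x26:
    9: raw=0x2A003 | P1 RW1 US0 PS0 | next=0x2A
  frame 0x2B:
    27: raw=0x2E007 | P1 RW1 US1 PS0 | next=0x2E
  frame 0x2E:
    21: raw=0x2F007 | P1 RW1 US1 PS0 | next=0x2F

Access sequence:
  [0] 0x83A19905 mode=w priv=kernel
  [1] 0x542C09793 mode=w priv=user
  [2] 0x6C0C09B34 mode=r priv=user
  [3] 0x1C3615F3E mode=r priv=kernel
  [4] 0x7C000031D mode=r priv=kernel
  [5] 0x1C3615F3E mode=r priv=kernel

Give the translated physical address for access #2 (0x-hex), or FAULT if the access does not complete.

Trace:
#0 VA=0x83A19905 (w,kernel):
  L0 @0x10[2] → 0x11007  P=1,RW=1,US=1,PS=0
  L1 @0x11[29] → 0x15007  P=1,RW=1,US=1,PS=0
  L2 @0x15[25] → 0x17007  P=1,RW=1,US=1,PS=0
  → PA=0x17905  (3 entries read)
#1 VA=0x542C09793 (w,user):
  L0 @0x10[21] → 0x1B007  P=1,RW=1,US=1,PS=0
  L1 @0x1B[22] → 0x1E007  P=1,RW=1,US=1,PS=0
  L2 @0x1E[9] → 0x21005  P=1,RW=0,US=1,PS=0
  → PROTECTION_VIOLATION  (3 entries read)
#2 VA=0x6C0C09B34 (r,user):
  L0 @0x10[27] → 0x23007  P=1,RW=1,US=1,PS=0
  L1 @0x23[6] → 0x26007  P=1,RW=1,US=1,PS=0
  L2 @0x26[9] → 0x2A003  P=1,RW=1,US=0,PS=0
  → PROTECTION_VIOLATION  (3 entries read)
#3 VA=0x1C3615F3E (r,kernel):
  L0 @0x10[7] → 0x2B007  P=1,RW=1,US=1,PS=0
  L1 @0x2B[27] → 0x2E007  P=1,RW=1,US=1,PS=0
  L2 @0x2E[21] → 0x2F007  P=1,RW=1,US=1,PS=0
  → PA=0x2FF3E  (3 entries read)
#4 VA=0x7C000031D (r,kernel):
  L0 @0x10[31] → 0x4A002  P=0,RW=1,US=0,PS=0
  → PAGE_NOT_PRESENT  (1 entries read)
#5 VA=0x1C3615F3E (r,kernel):
  TLB hit vpn=0x1C3615 → PA=0x2FF3E

Access #2 PA: FAULT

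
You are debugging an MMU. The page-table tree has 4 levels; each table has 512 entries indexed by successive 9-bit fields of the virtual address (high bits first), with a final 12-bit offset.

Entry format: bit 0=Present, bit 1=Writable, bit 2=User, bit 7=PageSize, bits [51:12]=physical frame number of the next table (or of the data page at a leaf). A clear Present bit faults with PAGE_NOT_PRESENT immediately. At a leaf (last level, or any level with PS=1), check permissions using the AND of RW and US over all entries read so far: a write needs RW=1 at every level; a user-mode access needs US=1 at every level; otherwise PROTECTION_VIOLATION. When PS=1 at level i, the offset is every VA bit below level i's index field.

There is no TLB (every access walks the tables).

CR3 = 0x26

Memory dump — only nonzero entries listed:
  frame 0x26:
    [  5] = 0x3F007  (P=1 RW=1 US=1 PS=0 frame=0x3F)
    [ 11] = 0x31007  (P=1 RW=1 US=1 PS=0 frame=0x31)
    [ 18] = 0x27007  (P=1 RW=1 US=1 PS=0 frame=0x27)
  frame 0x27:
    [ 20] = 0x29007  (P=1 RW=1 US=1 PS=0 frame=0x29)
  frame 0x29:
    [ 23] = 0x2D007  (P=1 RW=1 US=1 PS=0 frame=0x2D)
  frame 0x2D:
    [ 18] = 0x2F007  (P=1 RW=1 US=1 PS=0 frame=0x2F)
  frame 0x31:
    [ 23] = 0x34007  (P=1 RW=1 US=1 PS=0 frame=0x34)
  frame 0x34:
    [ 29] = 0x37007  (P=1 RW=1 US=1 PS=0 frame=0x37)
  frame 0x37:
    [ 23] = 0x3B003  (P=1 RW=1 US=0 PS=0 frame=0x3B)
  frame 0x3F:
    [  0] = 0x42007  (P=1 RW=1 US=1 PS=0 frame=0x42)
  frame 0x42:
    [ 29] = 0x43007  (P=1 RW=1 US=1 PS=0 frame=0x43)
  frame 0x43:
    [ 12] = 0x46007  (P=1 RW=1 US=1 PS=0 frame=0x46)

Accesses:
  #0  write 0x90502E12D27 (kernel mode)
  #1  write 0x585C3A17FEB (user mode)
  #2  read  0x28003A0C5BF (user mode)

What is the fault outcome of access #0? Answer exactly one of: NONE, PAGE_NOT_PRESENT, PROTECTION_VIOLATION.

Walk each access:
#0 VA=0x90502E12D27 (w,kernel):
  [0] read 0x26 idx=18: raw=0x27007 flags P=1 W=1 U=1 S=0
  [1] read 0x27 idx=20: raw=0x29007 flags P=1 W=1 U=1 S=0
  [2] read 0x29 idx=23: raw=0x2D007 flags P=1 W=1 U=1 S=0
  [3] read 0x2D idx=18: raw=0x2F007 flags P=1 W=1 U=1 S=0
  → PA=0x2FD27  (4 entries read)
#1 VA=0x585C3A17FEB (w,user):
  [0] read 0x26 idx=11: raw=0x31007 flags P=1 W=1 U=1 S=0
  [1] read 0x31 idx=23: raw=0x34007 flags P=1 W=1 U=1 S=0
  [2] read 0x34 idx=29: raw=0x37007 flags P=1 W=1 U=1 S=0
  [3] read 0x37 idx=23: raw=0x3B003 flags P=1 W=1 U=0 S=0
  → PROTECTION_VIOLATION  (4 entries read)
#2 VA=0x28003A0C5BF (r,user):
  [0] read 0x26 idx=5: raw=0x3F007 flags P=1 W=1 U=1 S=0
  [1] read 0x3F idx=0: raw=0x42007 flags P=1 W=1 U=1 S=0
  [2] read 0x42 idx=29: raw=0x43007 flags P=1 W=1 U=1 S=0
  [3] read 0x43 idx=12: raw=0x46007 flags P=1 W=1 U=1 S=0
  → PA=0x465BF  (4 entries read)

Access #0 fault: NONE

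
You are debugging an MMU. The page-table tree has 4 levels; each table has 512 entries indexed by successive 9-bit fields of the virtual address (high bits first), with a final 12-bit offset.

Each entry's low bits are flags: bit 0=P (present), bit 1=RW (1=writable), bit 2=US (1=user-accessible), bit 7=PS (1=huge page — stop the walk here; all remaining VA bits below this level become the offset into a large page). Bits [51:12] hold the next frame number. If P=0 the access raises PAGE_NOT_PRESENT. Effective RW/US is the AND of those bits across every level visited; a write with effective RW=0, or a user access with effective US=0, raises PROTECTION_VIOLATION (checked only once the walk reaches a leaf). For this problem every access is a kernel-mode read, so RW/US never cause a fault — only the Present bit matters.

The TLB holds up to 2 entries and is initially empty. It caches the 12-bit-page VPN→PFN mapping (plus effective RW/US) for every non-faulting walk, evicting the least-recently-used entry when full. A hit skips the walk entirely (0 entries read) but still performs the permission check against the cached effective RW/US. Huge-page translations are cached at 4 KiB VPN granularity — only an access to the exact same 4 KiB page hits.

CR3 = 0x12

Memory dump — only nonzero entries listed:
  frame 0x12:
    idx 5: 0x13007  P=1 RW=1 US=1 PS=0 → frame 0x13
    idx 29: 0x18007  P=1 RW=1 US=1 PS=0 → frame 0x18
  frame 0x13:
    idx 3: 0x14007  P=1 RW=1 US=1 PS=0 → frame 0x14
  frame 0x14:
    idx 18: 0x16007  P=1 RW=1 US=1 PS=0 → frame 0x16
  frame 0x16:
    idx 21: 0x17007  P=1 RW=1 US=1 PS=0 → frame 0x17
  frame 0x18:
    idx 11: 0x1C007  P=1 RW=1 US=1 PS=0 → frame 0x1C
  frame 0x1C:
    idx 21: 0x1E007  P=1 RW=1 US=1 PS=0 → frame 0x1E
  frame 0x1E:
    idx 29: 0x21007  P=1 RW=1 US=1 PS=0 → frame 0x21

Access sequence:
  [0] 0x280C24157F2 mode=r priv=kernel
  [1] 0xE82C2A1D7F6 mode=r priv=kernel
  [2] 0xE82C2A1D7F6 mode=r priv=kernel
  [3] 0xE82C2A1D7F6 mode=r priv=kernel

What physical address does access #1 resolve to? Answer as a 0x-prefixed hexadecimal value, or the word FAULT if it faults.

Trace:
#0 VA=0x280C24157F2 (r,kernel):
  L0 @0x12[5] → 0x13007  P=1,RW=1,US=1,PS=0
  L1 @0x13[3] → 0x14007  P=1,RW=1,US=1,PS=0
  L2 @0x14[18] → 0x16007  P=1,RW=1,US=1,PS=0
  L3 @0x16[21] → 0x17007  P=1,RW=1,US=1,PS=0
  ⇒ phys 0x177F2  [4 reads]
#1 VA=0xE82C2A1D7F6 (r,kernel):
  L0 @0x12[29] → 0x18007  P=1,RW=1,US=1,PS=0
  L1 @0x18[11] → 0x1C007  P=1,RW=1,US=1,PS=0
  L2 @0x1C[21] → 0x1E007  P=1,RW=1,US=1,PS=0
  L3 @0x1E[29] → 0x21007  P=1,RW=1,US=1,PS=0
  ⇒ phys 0x217F6  [4 reads]
#2 VA=0xE82C2A1D7F6 (r,kernel):
  TLB hit vpn=0xE82C2A1D → PA=0x217F6
#3 VA=0xE82C2A1D7F6 (r,kernel):
  TLB hit vpn=0xE82C2A1D → PA=0x217F6

Access #1 PA: 0x217F6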